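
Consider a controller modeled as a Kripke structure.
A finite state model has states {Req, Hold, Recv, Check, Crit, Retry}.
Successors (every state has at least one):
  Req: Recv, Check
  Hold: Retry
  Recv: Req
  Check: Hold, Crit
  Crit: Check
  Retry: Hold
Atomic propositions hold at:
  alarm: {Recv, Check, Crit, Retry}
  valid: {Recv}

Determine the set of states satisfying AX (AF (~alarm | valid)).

Sat(~alarm) = {Req, Hold}
Sat(~alarm | valid) = {Req, Hold, Recv}
AF (~alarm | valid): least fixpoint, start Z0 = {Req, Hold, Recv}, add states with every successor in Z. Z1 = {Req, Hold, Recv, Retry}; fixed.
Sat(AF (~alarm | valid)) = {Req, Hold, Recv, Retry}
Sat(AX (AF (~alarm | valid))) = {s : every successor in {Req, Hold, Recv, Retry}} = {Hold, Recv, Retry}

{Hold, Recv, Retry}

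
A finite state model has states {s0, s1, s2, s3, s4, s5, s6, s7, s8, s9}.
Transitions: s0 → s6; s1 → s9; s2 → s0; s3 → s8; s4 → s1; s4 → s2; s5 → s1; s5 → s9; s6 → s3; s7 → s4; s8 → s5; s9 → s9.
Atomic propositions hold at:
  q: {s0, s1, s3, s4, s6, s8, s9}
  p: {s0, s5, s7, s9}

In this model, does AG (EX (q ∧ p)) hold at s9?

Sat(q ∧ p) = {s0, s9}
Sat(EX (q ∧ p)) = {s : some successor in {s0, s9}} = {s1, s2, s5, s9}
AG (EX (q ∧ p)): greatest fixpoint, start Z0 = {s1, s2, s5, s9}, keep only states in Sat with every successor in Z. Z1 = {s1, s5, s9}; fixed.
Sat(AG (EX (q ∧ p))) = {s1, s5, s9}
s9 ∈ Sat(AG (EX (q ∧ p))) = {s1, s5, s9}, so the formula holds at s9.

Yes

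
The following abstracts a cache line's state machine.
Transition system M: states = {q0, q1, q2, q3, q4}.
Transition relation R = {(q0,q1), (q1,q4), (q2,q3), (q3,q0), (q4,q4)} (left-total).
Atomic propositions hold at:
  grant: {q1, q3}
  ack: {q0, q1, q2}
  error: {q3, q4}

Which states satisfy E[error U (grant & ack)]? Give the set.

{q1}

Sat(grant & ack) = {q1}
E[error U (grant & ack)]: least fixpoint, start Z0 = Sat((grant & ack)) = {q1}, add states in Sat(error) with some successor in Z. Already a fixed point.
Sat(E[error U (grant & ack)]) = {q1}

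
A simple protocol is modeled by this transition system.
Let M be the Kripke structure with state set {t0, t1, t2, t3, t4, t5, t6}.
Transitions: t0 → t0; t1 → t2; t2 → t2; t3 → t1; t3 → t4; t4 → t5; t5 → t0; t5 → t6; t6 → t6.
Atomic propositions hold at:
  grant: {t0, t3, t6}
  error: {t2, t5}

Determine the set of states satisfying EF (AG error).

AG error: greatest fixpoint, start Z0 = {t2, t5}, keep only states in Sat with every successor in Z. Z1 = {t2}; fixed.
Sat(AG error) = {t2}
EF (AG error): least fixpoint, start Z0 = {t2}, add states with some successor in Z. Z1 = {t1, t2}; Z2 = {t1, t2, t3}; fixed.
Sat(EF (AG error)) = {t1, t2, t3}

{t1, t2, t3}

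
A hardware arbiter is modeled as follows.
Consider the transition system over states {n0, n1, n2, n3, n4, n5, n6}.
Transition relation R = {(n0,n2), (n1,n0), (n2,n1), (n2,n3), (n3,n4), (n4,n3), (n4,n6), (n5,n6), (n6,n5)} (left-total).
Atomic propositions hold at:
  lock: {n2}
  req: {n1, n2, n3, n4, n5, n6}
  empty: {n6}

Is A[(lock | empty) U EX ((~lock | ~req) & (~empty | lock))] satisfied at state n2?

Yes

Sat(lock | empty) = {n2, n6}
Sat(~lock) = {n0, n1, n3, n4, n5, n6}
Sat(~req) = {n0}
Sat(~lock | ~req) = {n0, n1, n3, n4, n5, n6}
Sat(~empty) = {n0, n1, n2, n3, n4, n5}
Sat(~empty | lock) = {n0, n1, n2, n3, n4, n5}
Sat((~lock | ~req) & (~empty | lock)) = {n0, n1, n3, n4, n5}
Sat(EX ((~lock | ~req) & (~empty | lock))) = {s : some successor in {n0, n1, n3, n4, n5}} = {n1, n2, n3, n4, n6}
A[(lock | empty) U EX ((~lock | ~req) & (~empty | lock))]: least fixpoint, start Z0 = Sat(EX ((~lock | ~req) & (~empty | lock))) = {n1, n2, n3, n4, n6}, add states in Sat(lock | empty) with every successor in Z. Already a fixed point.
Sat(A[(lock | empty) U EX ((~lock | ~req) & (~empty | lock))]) = {n1, n2, n3, n4, n6}
n2 ∈ Sat(A[(lock | empty) U EX ((~lock | ~req) & (~empty | lock))]) = {n1, n2, n3, n4, n6}, so the formula holds at n2.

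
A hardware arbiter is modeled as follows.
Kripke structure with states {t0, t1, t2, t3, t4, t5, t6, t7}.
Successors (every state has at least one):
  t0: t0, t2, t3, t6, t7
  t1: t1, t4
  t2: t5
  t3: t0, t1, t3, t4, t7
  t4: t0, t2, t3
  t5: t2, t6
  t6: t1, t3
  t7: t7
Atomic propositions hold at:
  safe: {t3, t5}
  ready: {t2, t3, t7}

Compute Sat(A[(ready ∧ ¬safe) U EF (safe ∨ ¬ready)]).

{t0, t1, t2, t3, t4, t5, t6}

Sat(¬safe) = {t0, t1, t2, t4, t6, t7}
Sat(ready ∧ ¬safe) = {t2, t7}
Sat(¬ready) = {t0, t1, t4, t5, t6}
Sat(safe ∨ ¬ready) = {t0, t1, t3, t4, t5, t6}
EF (safe ∨ ¬ready): least fixpoint, start Z0 = {t0, t1, t3, t4, t5, t6}, add states with some successor in Z. Z1 = {t0, t1, t2, t3, t4, t5, t6}; fixed.
Sat(EF (safe ∨ ¬ready)) = {t0, t1, t2, t3, t4, t5, t6}
A[(ready ∧ ¬safe) U EF (safe ∨ ¬ready)]: least fixpoint, start Z0 = Sat(EF (safe ∨ ¬ready)) = {t0, t1, t2, t3, t4, t5, t6}, add states in Sat(ready ∧ ¬safe) with every successor in Z. Already a fixed point.
Sat(A[(ready ∧ ¬safe) U EF (safe ∨ ¬ready)]) = {t0, t1, t2, t3, t4, t5, t6}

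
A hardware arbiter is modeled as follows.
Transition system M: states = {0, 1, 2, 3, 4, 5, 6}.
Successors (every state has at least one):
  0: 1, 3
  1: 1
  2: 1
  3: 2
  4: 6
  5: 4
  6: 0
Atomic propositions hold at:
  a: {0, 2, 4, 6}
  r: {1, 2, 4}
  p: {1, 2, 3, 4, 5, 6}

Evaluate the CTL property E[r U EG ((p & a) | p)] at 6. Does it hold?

Sat(p & a) = {2, 4, 6}
Sat((p & a) | p) = {1, 2, 3, 4, 5, 6}
EG ((p & a) | p): greatest fixpoint, start Z0 = {1, 2, 3, 4, 5, 6}, keep only states in Sat with some successor in Z. Z1 = {1, 2, 3, 4, 5}; Z2 = {1, 2, 3, 5}; Z3 = {1, 2, 3}; fixed.
Sat(EG ((p & a) | p)) = {1, 2, 3}
E[r U EG ((p & a) | p)]: least fixpoint, start Z0 = Sat(EG ((p & a) | p)) = {1, 2, 3}, add states in Sat(r) with some successor in Z. Already a fixed point.
Sat(E[r U EG ((p & a) | p)]) = {1, 2, 3}
6 ∉ Sat(E[r U EG ((p & a) | p)]) = {1, 2, 3}, so the formula does not hold at 6.

No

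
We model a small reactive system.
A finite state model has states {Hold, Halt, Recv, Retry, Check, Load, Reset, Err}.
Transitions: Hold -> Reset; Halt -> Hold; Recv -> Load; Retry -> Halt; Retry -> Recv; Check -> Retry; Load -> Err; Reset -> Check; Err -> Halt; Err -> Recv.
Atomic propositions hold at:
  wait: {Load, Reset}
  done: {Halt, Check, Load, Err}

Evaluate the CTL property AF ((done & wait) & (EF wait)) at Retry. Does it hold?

Sat(done & wait) = {Load}
EF wait: least fixpoint, start Z0 = {Load, Reset}, add states with some successor in Z. Z1 = {Hold, Recv, Load, Reset}; Z2 = {Hold, Halt, Recv, Retry, Load, Reset, Err}; Z3 = {Hold, Halt, Recv, Retry, Check, Load, Reset, Err}; fixed.
Sat(EF wait) = {Hold, Halt, Recv, Retry, Check, Load, Reset, Err}
Sat((done & wait) & (EF wait)) = {Load}
AF ((done & wait) & (EF wait)): least fixpoint, start Z0 = {Load}, add states with every successor in Z. Z1 = {Recv, Load}; fixed.
Sat(AF ((done & wait) & (EF wait))) = {Recv, Load}
Retry ∉ Sat(AF ((done & wait) & (EF wait))) = {Recv, Load}, so the formula does not hold at Retry.

No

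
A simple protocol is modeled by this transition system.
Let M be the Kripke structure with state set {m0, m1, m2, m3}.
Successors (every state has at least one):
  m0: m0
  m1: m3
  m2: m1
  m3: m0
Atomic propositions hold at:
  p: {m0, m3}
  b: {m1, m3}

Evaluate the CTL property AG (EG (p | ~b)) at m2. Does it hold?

No

Sat(~b) = {m0, m2}
Sat(p | ~b) = {m0, m2, m3}
EG (p | ~b): greatest fixpoint, start Z0 = {m0, m2, m3}, keep only states in Sat with some successor in Z. Z1 = {m0, m3}; fixed.
Sat(EG (p | ~b)) = {m0, m3}
AG (EG (p | ~b)): greatest fixpoint, start Z0 = {m0, m3}, keep only states in Sat with every successor in Z. Already a fixed point.
Sat(AG (EG (p | ~b))) = {m0, m3}
m2 ∉ Sat(AG (EG (p | ~b))) = {m0, m3}, so the formula does not hold at m2.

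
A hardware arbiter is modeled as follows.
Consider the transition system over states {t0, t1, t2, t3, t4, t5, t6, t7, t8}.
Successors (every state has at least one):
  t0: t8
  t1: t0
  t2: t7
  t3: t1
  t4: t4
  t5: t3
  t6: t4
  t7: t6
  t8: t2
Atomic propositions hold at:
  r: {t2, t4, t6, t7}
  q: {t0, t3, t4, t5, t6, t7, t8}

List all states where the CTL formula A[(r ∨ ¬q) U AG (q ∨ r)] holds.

{t0, t1, t2, t4, t6, t7, t8}

Sat(¬q) = {t1, t2}
Sat(r ∨ ¬q) = {t1, t2, t4, t6, t7}
Sat(q ∨ r) = {t0, t2, t3, t4, t5, t6, t7, t8}
AG (q ∨ r): greatest fixpoint, start Z0 = {t0, t2, t3, t4, t5, t6, t7, t8}, keep only states in Sat with every successor in Z. Z1 = {t0, t2, t4, t5, t6, t7, t8}; Z2 = {t0, t2, t4, t6, t7, t8}; fixed.
Sat(AG (q ∨ r)) = {t0, t2, t4, t6, t7, t8}
A[(r ∨ ¬q) U AG (q ∨ r)]: least fixpoint, start Z0 = Sat(AG (q ∨ r)) = {t0, t2, t4, t6, t7, t8}, add states in Sat(r ∨ ¬q) with every successor in Z. Z1 = {t0, t1, t2, t4, t6, t7, t8}; fixed.
Sat(A[(r ∨ ¬q) U AG (q ∨ r)]) = {t0, t1, t2, t4, t6, t7, t8}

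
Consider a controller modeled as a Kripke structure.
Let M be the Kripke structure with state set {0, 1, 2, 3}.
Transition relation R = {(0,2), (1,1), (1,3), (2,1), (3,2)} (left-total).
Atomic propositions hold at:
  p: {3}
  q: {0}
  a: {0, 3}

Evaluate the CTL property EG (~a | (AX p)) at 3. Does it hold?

No

Sat(~a) = {1, 2}
Sat(AX p) = {s : every successor in {3}} = ∅
Sat(~a | (AX p)) = {1, 2}
EG (~a | (AX p)): greatest fixpoint, start Z0 = {1, 2}, keep only states in Sat with some successor in Z. Already a fixed point.
Sat(EG (~a | (AX p))) = {1, 2}
3 ∉ Sat(EG (~a | (AX p))) = {1, 2}, so the formula does not hold at 3.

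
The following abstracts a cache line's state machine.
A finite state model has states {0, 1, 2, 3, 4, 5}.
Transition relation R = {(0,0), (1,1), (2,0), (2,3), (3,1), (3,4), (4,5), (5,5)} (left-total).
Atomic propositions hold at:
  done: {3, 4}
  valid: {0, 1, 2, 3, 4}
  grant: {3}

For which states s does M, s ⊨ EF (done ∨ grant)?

Sat(done ∨ grant) = {3, 4}
EF (done ∨ grant): least fixpoint, start Z0 = {3, 4}, add states with some successor in Z. Z1 = {2, 3, 4}; fixed.
Sat(EF (done ∨ grant)) = {2, 3, 4}

{2, 3, 4}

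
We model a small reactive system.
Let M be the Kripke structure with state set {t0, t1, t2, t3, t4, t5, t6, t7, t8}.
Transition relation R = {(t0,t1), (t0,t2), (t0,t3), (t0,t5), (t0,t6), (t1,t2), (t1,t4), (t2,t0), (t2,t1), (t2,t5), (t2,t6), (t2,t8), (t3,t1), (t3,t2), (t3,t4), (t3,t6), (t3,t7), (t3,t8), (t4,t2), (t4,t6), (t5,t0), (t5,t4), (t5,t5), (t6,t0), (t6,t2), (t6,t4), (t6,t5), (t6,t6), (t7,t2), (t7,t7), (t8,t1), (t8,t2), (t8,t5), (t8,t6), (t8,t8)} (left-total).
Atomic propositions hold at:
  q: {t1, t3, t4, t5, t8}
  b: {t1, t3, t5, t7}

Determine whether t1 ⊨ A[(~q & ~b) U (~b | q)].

Yes

Sat(~q) = {t0, t2, t6, t7}
Sat(~b) = {t0, t2, t4, t6, t8}
Sat(~q & ~b) = {t0, t2, t6}
Sat(~b | q) = {t0, t1, t2, t3, t4, t5, t6, t8}
A[(~q & ~b) U (~b | q)]: least fixpoint, start Z0 = Sat((~b | q)) = {t0, t1, t2, t3, t4, t5, t6, t8}, add states in Sat(~q & ~b) with every successor in Z. Already a fixed point.
Sat(A[(~q & ~b) U (~b | q)]) = {t0, t1, t2, t3, t4, t5, t6, t8}
t1 ∈ Sat(A[(~q & ~b) U (~b | q)]) = {t0, t1, t2, t3, t4, t5, t6, t8}, so the formula holds at t1.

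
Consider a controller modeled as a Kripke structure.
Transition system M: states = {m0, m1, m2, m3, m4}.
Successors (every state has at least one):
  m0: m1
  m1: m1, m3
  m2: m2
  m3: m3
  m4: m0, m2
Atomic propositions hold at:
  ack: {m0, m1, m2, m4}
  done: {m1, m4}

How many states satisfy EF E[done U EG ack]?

4

EG ack: greatest fixpoint, start Z0 = {m0, m1, m2, m4}, keep only states in Sat with some successor in Z. Already a fixed point.
Sat(EG ack) = {m0, m1, m2, m4}
E[done U EG ack]: least fixpoint, start Z0 = Sat(EG ack) = {m0, m1, m2, m4}, add states in Sat(done) with some successor in Z. Already a fixed point.
Sat(E[done U EG ack]) = {m0, m1, m2, m4}
EF E[done U EG ack]: least fixpoint, start Z0 = {m0, m1, m2, m4}, add states with some successor in Z. Already a fixed point.
Sat(EF E[done U EG ack]) = {m0, m1, m2, m4}
|Sat(EF E[done U EG ack])| = |{m0, m1, m2, m4}| = 4.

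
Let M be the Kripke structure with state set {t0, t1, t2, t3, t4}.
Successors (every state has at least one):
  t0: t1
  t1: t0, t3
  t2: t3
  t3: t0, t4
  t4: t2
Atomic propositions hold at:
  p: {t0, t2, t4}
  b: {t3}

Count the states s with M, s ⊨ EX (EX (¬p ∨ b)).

Sat(¬p) = {t1, t3}
Sat(¬p ∨ b) = {t1, t3}
Sat(EX (¬p ∨ b)) = {s : some successor in {t1, t3}} = {t0, t1, t2}
Sat(EX (EX (¬p ∨ b))) = {s : some successor in {t0, t1, t2}} = {t0, t1, t3, t4}
|Sat(EX (EX (¬p ∨ b)))| = |{t0, t1, t3, t4}| = 4.

4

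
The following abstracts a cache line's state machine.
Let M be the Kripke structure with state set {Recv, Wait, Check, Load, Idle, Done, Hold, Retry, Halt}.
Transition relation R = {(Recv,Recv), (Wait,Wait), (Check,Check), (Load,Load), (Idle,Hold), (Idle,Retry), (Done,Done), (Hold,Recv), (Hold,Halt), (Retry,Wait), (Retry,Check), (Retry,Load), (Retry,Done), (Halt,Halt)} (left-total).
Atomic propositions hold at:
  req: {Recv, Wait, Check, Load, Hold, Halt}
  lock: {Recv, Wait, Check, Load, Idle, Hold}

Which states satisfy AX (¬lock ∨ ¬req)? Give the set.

{Done, Halt}

Sat(¬lock) = {Done, Retry, Halt}
Sat(¬req) = {Idle, Done, Retry}
Sat(¬lock ∨ ¬req) = {Idle, Done, Retry, Halt}
Sat(AX (¬lock ∨ ¬req)) = {s : every successor in {Idle, Done, Retry, Halt}} = {Done, Halt}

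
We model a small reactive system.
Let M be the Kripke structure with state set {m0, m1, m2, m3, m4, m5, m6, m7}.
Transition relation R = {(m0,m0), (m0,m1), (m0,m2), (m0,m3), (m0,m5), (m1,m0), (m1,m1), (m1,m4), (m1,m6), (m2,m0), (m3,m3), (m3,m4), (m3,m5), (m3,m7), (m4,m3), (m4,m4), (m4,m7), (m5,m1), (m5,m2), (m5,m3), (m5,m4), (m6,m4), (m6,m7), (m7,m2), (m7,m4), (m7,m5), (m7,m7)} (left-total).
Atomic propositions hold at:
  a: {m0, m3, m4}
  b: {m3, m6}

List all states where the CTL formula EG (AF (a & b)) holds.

{m3}

Sat(a & b) = {m3}
AF (a & b): least fixpoint, start Z0 = {m3}, add states with every successor in Z. Already a fixed point.
Sat(AF (a & b)) = {m3}
EG (AF (a & b)): greatest fixpoint, start Z0 = {m3}, keep only states in Sat with some successor in Z. Already a fixed point.
Sat(EG (AF (a & b))) = {m3}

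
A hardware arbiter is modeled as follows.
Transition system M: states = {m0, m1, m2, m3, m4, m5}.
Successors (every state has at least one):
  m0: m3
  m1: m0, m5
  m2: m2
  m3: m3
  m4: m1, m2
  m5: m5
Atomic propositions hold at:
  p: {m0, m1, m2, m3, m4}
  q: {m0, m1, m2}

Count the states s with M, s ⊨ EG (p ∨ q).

Sat(p ∨ q) = {m0, m1, m2, m3, m4}
EG (p ∨ q): greatest fixpoint, start Z0 = {m0, m1, m2, m3, m4}, keep only states in Sat with some successor in Z. Already a fixed point.
Sat(EG (p ∨ q)) = {m0, m1, m2, m3, m4}
|Sat(EG (p ∨ q))| = |{m0, m1, m2, m3, m4}| = 5.

5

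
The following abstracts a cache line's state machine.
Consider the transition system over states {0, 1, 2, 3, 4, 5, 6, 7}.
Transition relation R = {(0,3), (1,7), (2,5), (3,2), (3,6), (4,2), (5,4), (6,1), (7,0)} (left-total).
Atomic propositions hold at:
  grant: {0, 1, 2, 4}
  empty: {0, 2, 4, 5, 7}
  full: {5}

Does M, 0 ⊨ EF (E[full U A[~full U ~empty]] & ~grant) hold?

Sat(~full) = {0, 1, 2, 3, 4, 6, 7}
Sat(~empty) = {1, 3, 6}
A[~full U ~empty]: least fixpoint, start Z0 = Sat(~empty) = {1, 3, 6}, add states in Sat(~full) with every successor in Z. Z1 = {0, 1, 3, 6}; Z2 = {0, 1, 3, 6, 7}; fixed.
Sat(A[~full U ~empty]) = {0, 1, 3, 6, 7}
E[full U A[~full U ~empty]]: least fixpoint, start Z0 = Sat(A[~full U ~empty]) = {0, 1, 3, 6, 7}, add states in Sat(full) with some successor in Z. Already a fixed point.
Sat(E[full U A[~full U ~empty]]) = {0, 1, 3, 6, 7}
Sat(~grant) = {3, 5, 6, 7}
Sat(E[full U A[~full U ~empty]] & ~grant) = {3, 6, 7}
EF (E[full U A[~full U ~empty]] & ~grant): least fixpoint, start Z0 = {3, 6, 7}, add states with some successor in Z. Z1 = {0, 1, 3, 6, 7}; fixed.
Sat(EF (E[full U A[~full U ~empty]] & ~grant)) = {0, 1, 3, 6, 7}
0 ∈ Sat(EF (E[full U A[~full U ~empty]] & ~grant)) = {0, 1, 3, 6, 7}, so the formula holds at 0.

Yes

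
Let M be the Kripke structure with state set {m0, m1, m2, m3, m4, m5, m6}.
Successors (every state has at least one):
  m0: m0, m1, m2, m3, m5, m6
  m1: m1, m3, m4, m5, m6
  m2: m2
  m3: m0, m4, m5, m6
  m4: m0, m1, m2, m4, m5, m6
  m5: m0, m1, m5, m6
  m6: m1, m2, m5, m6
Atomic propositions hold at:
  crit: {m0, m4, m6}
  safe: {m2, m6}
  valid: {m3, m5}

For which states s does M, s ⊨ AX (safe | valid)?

{m2}

Sat(safe | valid) = {m2, m3, m5, m6}
Sat(AX (safe | valid)) = {s : every successor in {m2, m3, m5, m6}} = {m2}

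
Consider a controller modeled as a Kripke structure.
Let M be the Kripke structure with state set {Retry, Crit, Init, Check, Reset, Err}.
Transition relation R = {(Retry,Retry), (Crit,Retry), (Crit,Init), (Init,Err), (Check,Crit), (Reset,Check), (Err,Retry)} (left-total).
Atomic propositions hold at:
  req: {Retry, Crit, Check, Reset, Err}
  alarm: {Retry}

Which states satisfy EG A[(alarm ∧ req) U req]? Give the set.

Sat(alarm ∧ req) = {Retry}
A[(alarm ∧ req) U req]: least fixpoint, start Z0 = Sat(req) = {Retry, Crit, Check, Reset, Err}, add states in Sat(alarm ∧ req) with every successor in Z. Already a fixed point.
Sat(A[(alarm ∧ req) U req]) = {Retry, Crit, Check, Reset, Err}
EG A[(alarm ∧ req) U req]: greatest fixpoint, start Z0 = {Retry, Crit, Check, Reset, Err}, keep only states in Sat with some successor in Z. Already a fixed point.
Sat(EG A[(alarm ∧ req) U req]) = {Retry, Crit, Check, Reset, Err}

{Retry, Crit, Check, Reset, Err}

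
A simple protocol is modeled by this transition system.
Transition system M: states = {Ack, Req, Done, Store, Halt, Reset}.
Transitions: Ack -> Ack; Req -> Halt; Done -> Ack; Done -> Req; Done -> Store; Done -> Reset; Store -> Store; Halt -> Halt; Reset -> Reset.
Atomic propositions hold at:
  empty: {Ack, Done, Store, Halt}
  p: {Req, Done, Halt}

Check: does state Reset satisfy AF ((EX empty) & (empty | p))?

Sat(EX empty) = {s : some successor in {Ack, Done, Store, Halt}} = {Ack, Req, Done, Store, Halt}
Sat(empty | p) = {Ack, Req, Done, Store, Halt}
Sat((EX empty) & (empty | p)) = {Ack, Req, Done, Store, Halt}
AF ((EX empty) & (empty | p)): least fixpoint, start Z0 = {Ack, Req, Done, Store, Halt}, add states with every successor in Z. Already a fixed point.
Sat(AF ((EX empty) & (empty | p))) = {Ack, Req, Done, Store, Halt}
Reset ∉ Sat(AF ((EX empty) & (empty | p))) = {Ack, Req, Done, Store, Halt}, so the formula does not hold at Reset.

No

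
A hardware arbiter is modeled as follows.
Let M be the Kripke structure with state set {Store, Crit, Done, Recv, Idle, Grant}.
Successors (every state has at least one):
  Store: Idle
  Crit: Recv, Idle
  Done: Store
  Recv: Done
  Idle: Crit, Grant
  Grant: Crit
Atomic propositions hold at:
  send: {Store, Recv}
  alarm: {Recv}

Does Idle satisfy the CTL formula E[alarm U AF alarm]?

AF alarm: least fixpoint, start Z0 = {Recv}, add states with every successor in Z. Already a fixed point.
Sat(AF alarm) = {Recv}
E[alarm U AF alarm]: least fixpoint, start Z0 = Sat(AF alarm) = {Recv}, add states in Sat(alarm) with some successor in Z. Already a fixed point.
Sat(E[alarm U AF alarm]) = {Recv}
Idle ∉ Sat(E[alarm U AF alarm]) = {Recv}, so the formula does not hold at Idle.

No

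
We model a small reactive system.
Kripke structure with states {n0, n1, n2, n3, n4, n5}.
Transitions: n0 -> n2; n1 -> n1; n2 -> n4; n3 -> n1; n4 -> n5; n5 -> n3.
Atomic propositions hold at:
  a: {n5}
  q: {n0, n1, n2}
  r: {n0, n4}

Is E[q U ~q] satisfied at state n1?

Sat(~q) = {n3, n4, n5}
E[q U ~q]: least fixpoint, start Z0 = Sat(~q) = {n3, n4, n5}, add states in Sat(q) with some successor in Z. Z1 = {n2, n3, n4, n5}; Z2 = {n0, n2, n3, n4, n5}; fixed.
Sat(E[q U ~q]) = {n0, n2, n3, n4, n5}
n1 ∉ Sat(E[q U ~q]) = {n0, n2, n3, n4, n5}, so the formula does not hold at n1.

No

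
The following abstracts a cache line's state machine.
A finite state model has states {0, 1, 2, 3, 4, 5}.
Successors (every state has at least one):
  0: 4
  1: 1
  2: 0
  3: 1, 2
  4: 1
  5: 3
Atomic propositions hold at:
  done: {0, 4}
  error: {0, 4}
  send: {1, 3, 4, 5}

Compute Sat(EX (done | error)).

Sat(done | error) = {0, 4}
Sat(EX (done | error)) = {s : some successor in {0, 4}} = {0, 2}

{0, 2}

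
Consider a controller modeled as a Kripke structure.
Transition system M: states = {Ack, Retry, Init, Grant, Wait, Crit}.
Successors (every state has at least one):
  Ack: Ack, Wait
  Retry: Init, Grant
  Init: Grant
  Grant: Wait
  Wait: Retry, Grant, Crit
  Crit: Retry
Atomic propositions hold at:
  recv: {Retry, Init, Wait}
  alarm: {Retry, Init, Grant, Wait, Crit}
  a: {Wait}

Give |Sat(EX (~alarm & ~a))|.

Sat(~alarm) = {Ack}
Sat(~a) = {Ack, Retry, Init, Grant, Crit}
Sat(~alarm & ~a) = {Ack}
Sat(EX (~alarm & ~a)) = {s : some successor in {Ack}} = {Ack}
|Sat(EX (~alarm & ~a))| = |{Ack}| = 1.

1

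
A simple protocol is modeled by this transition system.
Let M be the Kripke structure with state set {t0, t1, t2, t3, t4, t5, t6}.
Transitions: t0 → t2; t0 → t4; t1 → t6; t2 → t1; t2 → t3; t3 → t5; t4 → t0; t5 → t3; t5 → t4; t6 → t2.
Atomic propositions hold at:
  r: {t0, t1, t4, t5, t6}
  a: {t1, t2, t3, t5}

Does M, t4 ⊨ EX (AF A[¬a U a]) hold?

No

Sat(¬a) = {t0, t4, t6}
A[¬a U a]: least fixpoint, start Z0 = Sat(a) = {t1, t2, t3, t5}, add states in Sat(¬a) with every successor in Z. Z1 = {t1, t2, t3, t5, t6}; fixed.
Sat(A[¬a U a]) = {t1, t2, t3, t5, t6}
AF A[¬a U a]: least fixpoint, start Z0 = {t1, t2, t3, t5, t6}, add states with every successor in Z. Already a fixed point.
Sat(AF A[¬a U a]) = {t1, t2, t3, t5, t6}
Sat(EX (AF A[¬a U a])) = {s : some successor in {t1, t2, t3, t5, t6}} = {t0, t1, t2, t3, t5, t6}
t4 ∉ Sat(EX (AF A[¬a U a])) = {t0, t1, t2, t3, t5, t6}, so the formula does not hold at t4.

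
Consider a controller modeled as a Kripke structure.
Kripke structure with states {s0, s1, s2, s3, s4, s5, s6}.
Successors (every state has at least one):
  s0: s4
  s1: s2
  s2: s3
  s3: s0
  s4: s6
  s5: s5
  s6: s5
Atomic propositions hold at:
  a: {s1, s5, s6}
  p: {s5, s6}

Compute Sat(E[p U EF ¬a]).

Sat(¬a) = {s0, s2, s3, s4}
EF ¬a: least fixpoint, start Z0 = {s0, s2, s3, s4}, add states with some successor in Z. Z1 = {s0, s1, s2, s3, s4}; fixed.
Sat(EF ¬a) = {s0, s1, s2, s3, s4}
E[p U EF ¬a]: least fixpoint, start Z0 = Sat(EF ¬a) = {s0, s1, s2, s3, s4}, add states in Sat(p) with some successor in Z. Already a fixed point.
Sat(E[p U EF ¬a]) = {s0, s1, s2, s3, s4}

{s0, s1, s2, s3, s4}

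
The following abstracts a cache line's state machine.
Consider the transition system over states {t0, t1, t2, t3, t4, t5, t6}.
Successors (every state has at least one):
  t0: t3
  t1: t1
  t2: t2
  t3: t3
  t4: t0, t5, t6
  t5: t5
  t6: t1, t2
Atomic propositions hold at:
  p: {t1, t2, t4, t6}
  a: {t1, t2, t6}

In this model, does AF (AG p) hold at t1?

AG p: greatest fixpoint, start Z0 = {t1, t2, t4, t6}, keep only states in Sat with every successor in Z. Z1 = {t1, t2, t6}; fixed.
Sat(AG p) = {t1, t2, t6}
AF (AG p): least fixpoint, start Z0 = {t1, t2, t6}, add states with every successor in Z. Already a fixed point.
Sat(AF (AG p)) = {t1, t2, t6}
t1 ∈ Sat(AF (AG p)) = {t1, t2, t6}, so the formula holds at t1.

Yes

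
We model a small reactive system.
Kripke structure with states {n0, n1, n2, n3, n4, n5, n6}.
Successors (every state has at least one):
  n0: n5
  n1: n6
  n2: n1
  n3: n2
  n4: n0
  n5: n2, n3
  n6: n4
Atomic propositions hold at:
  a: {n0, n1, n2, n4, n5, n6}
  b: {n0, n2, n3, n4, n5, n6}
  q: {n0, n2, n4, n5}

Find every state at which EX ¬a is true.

Sat(¬a) = {n3}
Sat(EX ¬a) = {s : some successor in {n3}} = {n5}

{n5}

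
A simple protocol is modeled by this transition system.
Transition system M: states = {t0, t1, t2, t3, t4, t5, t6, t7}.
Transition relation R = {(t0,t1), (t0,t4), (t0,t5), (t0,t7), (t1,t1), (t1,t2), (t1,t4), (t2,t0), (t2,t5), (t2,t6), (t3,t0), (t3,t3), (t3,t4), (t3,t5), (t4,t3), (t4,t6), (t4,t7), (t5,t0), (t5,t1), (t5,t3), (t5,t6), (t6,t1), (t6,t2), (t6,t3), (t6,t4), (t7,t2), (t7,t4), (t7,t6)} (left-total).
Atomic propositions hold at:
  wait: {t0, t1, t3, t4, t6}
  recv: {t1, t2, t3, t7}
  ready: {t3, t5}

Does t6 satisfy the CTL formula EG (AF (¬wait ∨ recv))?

Sat(¬wait) = {t2, t5, t7}
Sat(¬wait ∨ recv) = {t1, t2, t3, t5, t7}
AF (¬wait ∨ recv): least fixpoint, start Z0 = {t1, t2, t3, t5, t7}, add states with every successor in Z. Already a fixed point.
Sat(AF (¬wait ∨ recv)) = {t1, t2, t3, t5, t7}
EG (AF (¬wait ∨ recv)): greatest fixpoint, start Z0 = {t1, t2, t3, t5, t7}, keep only states in Sat with some successor in Z. Already a fixed point.
Sat(EG (AF (¬wait ∨ recv))) = {t1, t2, t3, t5, t7}
t6 ∉ Sat(EG (AF (¬wait ∨ recv))) = {t1, t2, t3, t5, t7}, so the formula does not hold at t6.

No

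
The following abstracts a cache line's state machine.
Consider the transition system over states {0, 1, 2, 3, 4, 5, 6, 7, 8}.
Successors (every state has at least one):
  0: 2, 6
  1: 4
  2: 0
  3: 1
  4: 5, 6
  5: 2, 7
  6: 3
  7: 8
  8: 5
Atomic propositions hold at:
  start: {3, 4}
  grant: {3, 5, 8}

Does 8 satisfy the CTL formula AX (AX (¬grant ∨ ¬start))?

Sat(¬grant) = {0, 1, 2, 4, 6, 7}
Sat(¬start) = {0, 1, 2, 5, 6, 7, 8}
Sat(¬grant ∨ ¬start) = {0, 1, 2, 4, 5, 6, 7, 8}
Sat(AX (¬grant ∨ ¬start)) = {s : every successor in {0, 1, 2, 4, 5, 6, 7, 8}} = {0, 1, 2, 3, 4, 5, 7, 8}
Sat(AX (AX (¬grant ∨ ¬start))) = {s : every successor in {0, 1, 2, 3, 4, 5, 7, 8}} = {1, 2, 3, 5, 6, 7, 8}
8 ∈ Sat(AX (AX (¬grant ∨ ¬start))) = {1, 2, 3, 5, 6, 7, 8}, so the formula holds at 8.

Yes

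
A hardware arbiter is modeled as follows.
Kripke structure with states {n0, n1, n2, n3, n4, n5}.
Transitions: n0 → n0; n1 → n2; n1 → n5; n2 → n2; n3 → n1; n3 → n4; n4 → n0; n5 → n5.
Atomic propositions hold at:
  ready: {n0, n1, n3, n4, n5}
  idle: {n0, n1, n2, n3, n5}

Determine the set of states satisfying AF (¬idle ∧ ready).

{n4}

Sat(¬idle) = {n4}
Sat(¬idle ∧ ready) = {n4}
AF (¬idle ∧ ready): least fixpoint, start Z0 = {n4}, add states with every successor in Z. Already a fixed point.
Sat(AF (¬idle ∧ ready)) = {n4}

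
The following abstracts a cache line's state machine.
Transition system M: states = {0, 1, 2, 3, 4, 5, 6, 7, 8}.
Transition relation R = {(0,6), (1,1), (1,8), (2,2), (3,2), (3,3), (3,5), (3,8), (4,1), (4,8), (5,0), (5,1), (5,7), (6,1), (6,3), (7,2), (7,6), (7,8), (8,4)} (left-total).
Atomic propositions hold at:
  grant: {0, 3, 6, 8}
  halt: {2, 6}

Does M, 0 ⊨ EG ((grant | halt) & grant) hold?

Sat(grant | halt) = {0, 2, 3, 6, 8}
Sat((grant | halt) & grant) = {0, 3, 6, 8}
EG ((grant | halt) & grant): greatest fixpoint, start Z0 = {0, 3, 6, 8}, keep only states in Sat with some successor in Z. Z1 = {0, 3, 6}; fixed.
Sat(EG ((grant | halt) & grant)) = {0, 3, 6}
0 ∈ Sat(EG ((grant | halt) & grant)) = {0, 3, 6}, so the formula holds at 0.

Yes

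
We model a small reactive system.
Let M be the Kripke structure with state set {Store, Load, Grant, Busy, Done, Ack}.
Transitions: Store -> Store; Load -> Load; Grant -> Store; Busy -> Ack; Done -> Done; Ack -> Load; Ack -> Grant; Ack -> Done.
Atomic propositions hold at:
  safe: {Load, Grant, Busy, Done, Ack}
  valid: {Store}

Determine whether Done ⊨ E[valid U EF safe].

EF safe: least fixpoint, start Z0 = {Load, Grant, Busy, Done, Ack}, add states with some successor in Z. Already a fixed point.
Sat(EF safe) = {Load, Grant, Busy, Done, Ack}
E[valid U EF safe]: least fixpoint, start Z0 = Sat(EF safe) = {Load, Grant, Busy, Done, Ack}, add states in Sat(valid) with some successor in Z. Already a fixed point.
Sat(E[valid U EF safe]) = {Load, Grant, Busy, Done, Ack}
Done ∈ Sat(E[valid U EF safe]) = {Load, Grant, Busy, Done, Ack}, so the formula holds at Done.

Yes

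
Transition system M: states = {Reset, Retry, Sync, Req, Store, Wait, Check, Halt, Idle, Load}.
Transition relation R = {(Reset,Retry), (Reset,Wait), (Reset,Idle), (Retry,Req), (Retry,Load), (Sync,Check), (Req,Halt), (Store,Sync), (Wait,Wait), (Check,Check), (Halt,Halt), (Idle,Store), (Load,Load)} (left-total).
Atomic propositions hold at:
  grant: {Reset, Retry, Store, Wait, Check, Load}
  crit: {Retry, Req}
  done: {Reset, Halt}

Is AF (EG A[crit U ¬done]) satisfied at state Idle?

Yes

Sat(¬done) = {Retry, Sync, Req, Store, Wait, Check, Idle, Load}
A[crit U ¬done]: least fixpoint, start Z0 = Sat(¬done) = {Retry, Sync, Req, Store, Wait, Check, Idle, Load}, add states in Sat(crit) with every successor in Z. Already a fixed point.
Sat(A[crit U ¬done]) = {Retry, Sync, Req, Store, Wait, Check, Idle, Load}
EG A[crit U ¬done]: greatest fixpoint, start Z0 = {Retry, Sync, Req, Store, Wait, Check, Idle, Load}, keep only states in Sat with some successor in Z. Z1 = {Retry, Sync, Store, Wait, Check, Idle, Load}; fixed.
Sat(EG A[crit U ¬done]) = {Retry, Sync, Store, Wait, Check, Idle, Load}
AF (EG A[crit U ¬done]): least fixpoint, start Z0 = {Retry, Sync, Store, Wait, Check, Idle, Load}, add states with every successor in Z. Z1 = {Reset, Retry, Sync, Store, Wait, Check, Idle, Load}; fixed.
Sat(AF (EG A[crit U ¬done])) = {Reset, Retry, Sync, Store, Wait, Check, Idle, Load}
Idle ∈ Sat(AF (EG A[crit U ¬done])) = {Reset, Retry, Sync, Store, Wait, Check, Idle, Load}, so the formula holds at Idle.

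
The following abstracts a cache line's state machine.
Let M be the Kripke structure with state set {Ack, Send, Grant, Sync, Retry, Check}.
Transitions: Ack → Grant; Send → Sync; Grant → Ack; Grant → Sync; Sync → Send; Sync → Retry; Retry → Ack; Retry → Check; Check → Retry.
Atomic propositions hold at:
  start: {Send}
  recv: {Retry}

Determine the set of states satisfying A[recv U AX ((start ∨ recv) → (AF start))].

Sat(start ∨ recv) = {Send, Retry}
AF start: least fixpoint, start Z0 = {Send}, add states with every successor in Z. Already a fixed point.
Sat(AF start) = {Send}
Sat((start ∨ recv) → (AF start)) = {Ack, Send, Grant, Sync, Check}
Sat(AX ((start ∨ recv) → (AF start))) = {s : every successor in {Ack, Send, Grant, Sync, Check}} = {Ack, Send, Grant, Retry}
A[recv U AX ((start ∨ recv) → (AF start))]: least fixpoint, start Z0 = Sat(AX ((start ∨ recv) → (AF start))) = {Ack, Send, Grant, Retry}, add states in Sat(recv) with every successor in Z. Already a fixed point.
Sat(A[recv U AX ((start ∨ recv) → (AF start))]) = {Ack, Send, Grant, Retry}

{Ack, Send, Grant, Retry}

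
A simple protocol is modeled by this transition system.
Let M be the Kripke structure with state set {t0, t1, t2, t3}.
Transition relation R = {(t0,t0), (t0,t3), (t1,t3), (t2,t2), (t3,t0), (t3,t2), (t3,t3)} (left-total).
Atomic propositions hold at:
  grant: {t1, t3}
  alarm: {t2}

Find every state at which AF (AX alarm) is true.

{t2}

Sat(AX alarm) = {s : every successor in {t2}} = {t2}
AF (AX alarm): least fixpoint, start Z0 = {t2}, add states with every successor in Z. Already a fixed point.
Sat(AF (AX alarm)) = {t2}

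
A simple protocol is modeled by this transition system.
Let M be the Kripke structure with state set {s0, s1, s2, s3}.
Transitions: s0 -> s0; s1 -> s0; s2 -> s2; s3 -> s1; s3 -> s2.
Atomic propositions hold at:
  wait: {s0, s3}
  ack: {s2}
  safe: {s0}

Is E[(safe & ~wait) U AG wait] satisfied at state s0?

Yes

Sat(~wait) = {s1, s2}
Sat(safe & ~wait) = ∅
AG wait: greatest fixpoint, start Z0 = {s0, s3}, keep only states in Sat with every successor in Z. Z1 = {s0}; fixed.
Sat(AG wait) = {s0}
E[(safe & ~wait) U AG wait]: least fixpoint, start Z0 = Sat(AG wait) = {s0}, add states in Sat(safe & ~wait) with some successor in Z. Already a fixed point.
Sat(E[(safe & ~wait) U AG wait]) = {s0}
s0 ∈ Sat(E[(safe & ~wait) U AG wait]) = {s0}, so the formula holds at s0.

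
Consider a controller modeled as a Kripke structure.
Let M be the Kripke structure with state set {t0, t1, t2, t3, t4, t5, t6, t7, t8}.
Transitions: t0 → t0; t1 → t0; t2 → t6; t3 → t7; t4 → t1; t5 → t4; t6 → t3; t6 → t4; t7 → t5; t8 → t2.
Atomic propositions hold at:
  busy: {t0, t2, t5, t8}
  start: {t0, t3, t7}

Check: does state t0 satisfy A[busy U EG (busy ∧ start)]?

Yes

Sat(busy ∧ start) = {t0}
EG (busy ∧ start): greatest fixpoint, start Z0 = {t0}, keep only states in Sat with some successor in Z. Already a fixed point.
Sat(EG (busy ∧ start)) = {t0}
A[busy U EG (busy ∧ start)]: least fixpoint, start Z0 = Sat(EG (busy ∧ start)) = {t0}, add states in Sat(busy) with every successor in Z. Already a fixed point.
Sat(A[busy U EG (busy ∧ start)]) = {t0}
t0 ∈ Sat(A[busy U EG (busy ∧ start)]) = {t0}, so the formula holds at t0.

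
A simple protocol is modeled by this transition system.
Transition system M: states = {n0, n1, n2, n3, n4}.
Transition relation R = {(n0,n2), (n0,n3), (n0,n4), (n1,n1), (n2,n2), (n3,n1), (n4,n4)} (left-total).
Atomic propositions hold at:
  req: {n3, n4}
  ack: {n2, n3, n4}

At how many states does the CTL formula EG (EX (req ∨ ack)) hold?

3

Sat(req ∨ ack) = {n2, n3, n4}
Sat(EX (req ∨ ack)) = {s : some successor in {n2, n3, n4}} = {n0, n2, n4}
EG (EX (req ∨ ack)): greatest fixpoint, start Z0 = {n0, n2, n4}, keep only states in Sat with some successor in Z. Already a fixed point.
Sat(EG (EX (req ∨ ack))) = {n0, n2, n4}
|Sat(EG (EX (req ∨ ack)))| = |{n0, n2, n4}| = 3.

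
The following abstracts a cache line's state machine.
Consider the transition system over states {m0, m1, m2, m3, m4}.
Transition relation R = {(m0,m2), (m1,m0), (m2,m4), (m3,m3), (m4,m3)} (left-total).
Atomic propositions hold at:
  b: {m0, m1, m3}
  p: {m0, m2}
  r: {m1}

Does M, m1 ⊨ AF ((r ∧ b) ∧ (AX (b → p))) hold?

Sat(r ∧ b) = {m1}
Sat(b → p) = {m0, m2, m4}
Sat(AX (b → p)) = {s : every successor in {m0, m2, m4}} = {m0, m1, m2}
Sat((r ∧ b) ∧ (AX (b → p))) = {m1}
AF ((r ∧ b) ∧ (AX (b → p))): least fixpoint, start Z0 = {m1}, add states with every successor in Z. Already a fixed point.
Sat(AF ((r ∧ b) ∧ (AX (b → p)))) = {m1}
m1 ∈ Sat(AF ((r ∧ b) ∧ (AX (b → p)))) = {m1}, so the formula holds at m1.

Yes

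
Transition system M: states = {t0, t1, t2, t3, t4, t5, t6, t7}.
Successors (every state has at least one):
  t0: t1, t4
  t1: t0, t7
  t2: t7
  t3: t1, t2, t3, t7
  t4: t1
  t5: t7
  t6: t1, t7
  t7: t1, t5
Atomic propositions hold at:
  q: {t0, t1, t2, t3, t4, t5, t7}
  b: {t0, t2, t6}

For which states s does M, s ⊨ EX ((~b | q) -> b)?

{t1, t3}

Sat(~b) = {t1, t3, t4, t5, t7}
Sat(~b | q) = {t0, t1, t2, t3, t4, t5, t7}
Sat((~b | q) -> b) = {t0, t2, t6}
Sat(EX ((~b | q) -> b)) = {s : some successor in {t0, t2, t6}} = {t1, t3}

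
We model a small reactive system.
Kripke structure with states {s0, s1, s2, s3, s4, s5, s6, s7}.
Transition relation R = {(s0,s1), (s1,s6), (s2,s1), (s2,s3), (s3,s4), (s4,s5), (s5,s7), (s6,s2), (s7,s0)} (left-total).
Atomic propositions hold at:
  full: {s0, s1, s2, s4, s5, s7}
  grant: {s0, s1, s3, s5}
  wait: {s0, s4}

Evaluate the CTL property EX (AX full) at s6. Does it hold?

Sat(AX full) = {s : every successor in {s0, s1, s2, s4, s5, s7}} = {s0, s3, s4, s5, s6, s7}
Sat(EX (AX full)) = {s : some successor in {s0, s3, s4, s5, s6, s7}} = {s1, s2, s3, s4, s5, s7}
s6 ∉ Sat(EX (AX full)) = {s1, s2, s3, s4, s5, s7}, so the formula does not hold at s6.

No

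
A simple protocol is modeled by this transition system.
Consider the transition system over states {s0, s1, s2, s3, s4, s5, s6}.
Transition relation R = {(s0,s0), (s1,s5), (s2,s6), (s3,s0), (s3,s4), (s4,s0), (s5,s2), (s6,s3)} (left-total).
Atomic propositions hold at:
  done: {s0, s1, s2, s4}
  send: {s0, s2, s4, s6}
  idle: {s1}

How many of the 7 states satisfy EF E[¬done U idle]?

1

Sat(¬done) = {s3, s5, s6}
E[¬done U idle]: least fixpoint, start Z0 = Sat(idle) = {s1}, add states in Sat(¬done) with some successor in Z. Already a fixed point.
Sat(E[¬done U idle]) = {s1}
EF E[¬done U idle]: least fixpoint, start Z0 = {s1}, add states with some successor in Z. Already a fixed point.
Sat(EF E[¬done U idle]) = {s1}
|Sat(EF E[¬done U idle])| = |{s1}| = 1.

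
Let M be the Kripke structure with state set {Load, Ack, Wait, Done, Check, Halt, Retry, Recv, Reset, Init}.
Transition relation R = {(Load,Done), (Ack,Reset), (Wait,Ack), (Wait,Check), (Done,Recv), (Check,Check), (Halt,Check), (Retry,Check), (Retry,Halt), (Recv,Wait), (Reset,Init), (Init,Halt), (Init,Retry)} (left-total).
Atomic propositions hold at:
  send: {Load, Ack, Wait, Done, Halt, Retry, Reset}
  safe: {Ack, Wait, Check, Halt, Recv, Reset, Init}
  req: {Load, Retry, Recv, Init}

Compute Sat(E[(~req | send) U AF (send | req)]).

{Load, Ack, Wait, Done, Halt, Retry, Recv, Reset, Init}

Sat(~req) = {Ack, Wait, Done, Check, Halt, Reset}
Sat(~req | send) = {Load, Ack, Wait, Done, Check, Halt, Retry, Reset}
Sat(send | req) = {Load, Ack, Wait, Done, Halt, Retry, Recv, Reset, Init}
AF (send | req): least fixpoint, start Z0 = {Load, Ack, Wait, Done, Halt, Retry, Recv, Reset, Init}, add states with every successor in Z. Already a fixed point.
Sat(AF (send | req)) = {Load, Ack, Wait, Done, Halt, Retry, Recv, Reset, Init}
E[(~req | send) U AF (send | req)]: least fixpoint, start Z0 = Sat(AF (send | req)) = {Load, Ack, Wait, Done, Halt, Retry, Recv, Reset, Init}, add states in Sat(~req | send) with some successor in Z. Already a fixed point.
Sat(E[(~req | send) U AF (send | req)]) = {Load, Ack, Wait, Done, Halt, Retry, Recv, Reset, Init}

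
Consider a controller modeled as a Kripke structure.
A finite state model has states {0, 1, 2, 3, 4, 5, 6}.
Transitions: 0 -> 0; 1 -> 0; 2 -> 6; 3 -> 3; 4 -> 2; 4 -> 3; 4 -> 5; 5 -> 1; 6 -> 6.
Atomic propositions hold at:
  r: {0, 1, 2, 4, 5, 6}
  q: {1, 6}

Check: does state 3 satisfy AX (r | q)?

No

Sat(r | q) = {0, 1, 2, 4, 5, 6}
Sat(AX (r | q)) = {s : every successor in {0, 1, 2, 4, 5, 6}} = {0, 1, 2, 5, 6}
3 ∉ Sat(AX (r | q)) = {0, 1, 2, 5, 6}, so the formula does not hold at 3.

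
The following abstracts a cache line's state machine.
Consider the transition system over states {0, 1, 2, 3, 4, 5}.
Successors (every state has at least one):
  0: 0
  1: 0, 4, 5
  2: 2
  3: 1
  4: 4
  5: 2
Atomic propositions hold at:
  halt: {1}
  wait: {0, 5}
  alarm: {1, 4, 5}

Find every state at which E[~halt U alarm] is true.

Sat(~halt) = {0, 2, 3, 4, 5}
E[~halt U alarm]: least fixpoint, start Z0 = Sat(alarm) = {1, 4, 5}, add states in Sat(~halt) with some successor in Z. Z1 = {1, 3, 4, 5}; fixed.
Sat(E[~halt U alarm]) = {1, 3, 4, 5}

{1, 3, 4, 5}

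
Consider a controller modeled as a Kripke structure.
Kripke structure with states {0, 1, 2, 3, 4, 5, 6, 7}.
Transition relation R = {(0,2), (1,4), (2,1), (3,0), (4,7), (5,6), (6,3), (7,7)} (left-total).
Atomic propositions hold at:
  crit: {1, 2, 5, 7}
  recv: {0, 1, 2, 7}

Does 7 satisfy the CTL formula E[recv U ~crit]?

Sat(~crit) = {0, 3, 4, 6}
E[recv U ~crit]: least fixpoint, start Z0 = Sat(~crit) = {0, 3, 4, 6}, add states in Sat(recv) with some successor in Z. Z1 = {0, 1, 3, 4, 6}; Z2 = {0, 1, 2, 3, 4, 6}; fixed.
Sat(E[recv U ~crit]) = {0, 1, 2, 3, 4, 6}
7 ∉ Sat(E[recv U ~crit]) = {0, 1, 2, 3, 4, 6}, so the formula does not hold at 7.

No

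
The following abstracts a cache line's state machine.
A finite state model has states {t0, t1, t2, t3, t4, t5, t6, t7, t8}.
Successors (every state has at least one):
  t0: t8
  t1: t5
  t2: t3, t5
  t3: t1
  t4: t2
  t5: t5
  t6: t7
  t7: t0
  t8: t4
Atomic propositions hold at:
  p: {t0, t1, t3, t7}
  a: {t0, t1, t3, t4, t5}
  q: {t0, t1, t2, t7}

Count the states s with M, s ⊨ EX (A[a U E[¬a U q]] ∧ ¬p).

2

Sat(¬a) = {t2, t6, t7, t8}
E[¬a U q]: least fixpoint, start Z0 = Sat(q) = {t0, t1, t2, t7}, add states in Sat(¬a) with some successor in Z. Z1 = {t0, t1, t2, t6, t7}; fixed.
Sat(E[¬a U q]) = {t0, t1, t2, t6, t7}
A[a U E[¬a U q]]: least fixpoint, start Z0 = Sat(E[¬a U q]) = {t0, t1, t2, t6, t7}, add states in Sat(a) with every successor in Z. Z1 = {t0, t1, t2, t3, t4, t6, t7}; fixed.
Sat(A[a U E[¬a U q]]) = {t0, t1, t2, t3, t4, t6, t7}
Sat(¬p) = {t2, t4, t5, t6, t8}
Sat(A[a U E[¬a U q]] ∧ ¬p) = {t2, t4, t6}
Sat(EX (A[a U E[¬a U q]] ∧ ¬p)) = {s : some successor in {t2, t4, t6}} = {t4, t8}
|Sat(EX (A[a U E[¬a U q]] ∧ ¬p))| = |{t4, t8}| = 2.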